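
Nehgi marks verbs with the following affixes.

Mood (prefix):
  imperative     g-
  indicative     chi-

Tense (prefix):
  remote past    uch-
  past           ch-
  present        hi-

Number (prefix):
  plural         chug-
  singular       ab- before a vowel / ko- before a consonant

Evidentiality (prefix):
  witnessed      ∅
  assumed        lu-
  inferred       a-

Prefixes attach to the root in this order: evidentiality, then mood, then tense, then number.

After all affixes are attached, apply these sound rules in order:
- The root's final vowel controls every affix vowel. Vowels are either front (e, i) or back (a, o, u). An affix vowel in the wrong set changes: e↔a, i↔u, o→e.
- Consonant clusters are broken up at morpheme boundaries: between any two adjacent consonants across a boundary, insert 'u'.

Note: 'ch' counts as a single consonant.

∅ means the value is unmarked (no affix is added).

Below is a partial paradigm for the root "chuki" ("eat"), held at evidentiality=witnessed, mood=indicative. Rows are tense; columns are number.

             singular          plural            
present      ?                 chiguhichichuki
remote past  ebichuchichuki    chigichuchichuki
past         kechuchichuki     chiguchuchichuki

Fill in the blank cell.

evidentiality = witnessed: zero marking, form stays chuki.
Attach mood indicative chi- → chichuki.
Attach tense present hi- → hichichuki.
Attach number singular ko- (before consonant 'h') → kohichichuki.
Apply vowel harmony: kohichichuki → kehichichuki.
Epenthesis: no change.

kehichichuki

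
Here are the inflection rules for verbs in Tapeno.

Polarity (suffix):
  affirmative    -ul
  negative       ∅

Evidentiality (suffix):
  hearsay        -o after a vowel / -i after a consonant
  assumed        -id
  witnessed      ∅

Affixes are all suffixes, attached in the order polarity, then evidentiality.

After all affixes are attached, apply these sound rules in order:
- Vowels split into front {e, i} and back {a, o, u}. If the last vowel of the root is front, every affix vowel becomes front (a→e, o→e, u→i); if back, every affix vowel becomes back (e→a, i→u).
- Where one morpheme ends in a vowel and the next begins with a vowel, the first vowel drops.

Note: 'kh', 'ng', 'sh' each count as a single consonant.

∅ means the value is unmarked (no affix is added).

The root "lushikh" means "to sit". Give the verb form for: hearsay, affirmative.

lushikhili

Attach polarity affirmative -ul → lushikhul.
Attach evidentiality hearsay -i (after consonant 'l') → lushikhuli.
Apply vowel harmony: lushikhuli → lushikhili.
Vowel deletion: no change.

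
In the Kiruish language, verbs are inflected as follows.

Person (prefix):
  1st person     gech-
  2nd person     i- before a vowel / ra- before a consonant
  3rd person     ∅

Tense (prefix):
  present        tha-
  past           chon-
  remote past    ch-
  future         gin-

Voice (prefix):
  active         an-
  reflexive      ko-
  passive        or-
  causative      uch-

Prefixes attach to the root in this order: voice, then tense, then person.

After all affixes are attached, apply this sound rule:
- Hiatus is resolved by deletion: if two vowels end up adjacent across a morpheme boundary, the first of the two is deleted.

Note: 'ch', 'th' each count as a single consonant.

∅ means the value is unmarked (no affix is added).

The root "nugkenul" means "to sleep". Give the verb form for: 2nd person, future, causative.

raginuchnugkenul

Attach voice causative uch- → uchnugkenul.
Attach tense future gin- → ginuchnugkenul.
Attach person 2nd person ra- (before consonant 'g') → raginuchnugkenul.
Vowel deletion: no change.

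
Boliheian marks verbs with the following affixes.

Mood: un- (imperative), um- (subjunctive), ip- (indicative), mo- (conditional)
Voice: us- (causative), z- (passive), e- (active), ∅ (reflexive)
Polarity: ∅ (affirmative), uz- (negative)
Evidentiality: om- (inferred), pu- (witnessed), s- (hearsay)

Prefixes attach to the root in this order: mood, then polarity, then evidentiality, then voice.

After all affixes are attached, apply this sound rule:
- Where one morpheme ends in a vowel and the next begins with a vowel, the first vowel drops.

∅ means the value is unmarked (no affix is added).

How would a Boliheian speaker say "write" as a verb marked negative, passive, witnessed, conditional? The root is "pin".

zpuzmopin

Attach mood conditional mo- → mopin.
Attach polarity negative uz- → uzmopin.
Attach evidentiality witnessed pu- → puuzmopin.
Attach voice passive z- → zpuuzmopin.
Apply vowel deletion: zpuuzmopin → zpuzmopin.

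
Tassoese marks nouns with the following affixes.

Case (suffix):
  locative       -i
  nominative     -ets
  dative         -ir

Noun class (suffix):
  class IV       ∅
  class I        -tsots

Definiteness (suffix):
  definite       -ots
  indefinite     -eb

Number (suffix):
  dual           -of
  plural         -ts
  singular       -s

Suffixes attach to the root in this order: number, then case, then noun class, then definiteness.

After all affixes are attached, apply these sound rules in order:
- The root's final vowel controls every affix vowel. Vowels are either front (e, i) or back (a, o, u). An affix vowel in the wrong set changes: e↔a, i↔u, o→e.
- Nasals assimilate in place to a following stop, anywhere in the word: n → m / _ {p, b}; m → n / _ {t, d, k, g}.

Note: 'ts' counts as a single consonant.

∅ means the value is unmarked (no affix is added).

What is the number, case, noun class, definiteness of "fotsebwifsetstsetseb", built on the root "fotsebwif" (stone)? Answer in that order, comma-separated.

singular, nominative, class I, indefinite

Segment: fotsebwif-s-ets-tsots-eb.
number: -s → singular.
case: -ets → nominative.
noun class: -tsots → class I.
definiteness: -eb → indefinite.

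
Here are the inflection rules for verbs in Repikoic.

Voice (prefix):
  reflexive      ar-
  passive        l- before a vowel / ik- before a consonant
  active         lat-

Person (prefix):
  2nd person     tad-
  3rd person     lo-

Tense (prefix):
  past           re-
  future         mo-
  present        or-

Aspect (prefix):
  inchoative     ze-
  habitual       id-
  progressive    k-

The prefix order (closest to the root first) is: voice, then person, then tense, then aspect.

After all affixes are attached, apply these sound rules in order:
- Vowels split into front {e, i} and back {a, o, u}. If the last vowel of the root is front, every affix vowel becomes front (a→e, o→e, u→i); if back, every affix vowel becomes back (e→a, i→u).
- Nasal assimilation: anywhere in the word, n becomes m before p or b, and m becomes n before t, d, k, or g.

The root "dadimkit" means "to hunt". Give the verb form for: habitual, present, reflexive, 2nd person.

idertederdadinkit

Attach voice reflexive ar- → ardadimkit.
Attach person 2nd person tad- → tadardadimkit.
Attach tense present or- → ortadardadimkit.
Attach aspect habitual id- → idortadardadimkit.
Apply vowel harmony: idortadardadimkit → idertederdadimkit.
Apply nasal assimilation: idertederdadimkit → idertederdadinkit.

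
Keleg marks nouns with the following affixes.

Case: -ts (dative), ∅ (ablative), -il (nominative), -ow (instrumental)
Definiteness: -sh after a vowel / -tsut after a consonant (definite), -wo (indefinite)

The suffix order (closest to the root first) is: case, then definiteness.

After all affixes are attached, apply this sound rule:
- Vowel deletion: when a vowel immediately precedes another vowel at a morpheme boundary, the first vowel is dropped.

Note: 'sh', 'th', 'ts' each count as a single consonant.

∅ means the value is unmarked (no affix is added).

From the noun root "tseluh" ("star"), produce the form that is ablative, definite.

tseluhtsut

case = ablative: zero marking, form stays tseluh.
Attach definiteness definite -tsut (after consonant 'h') → tseluhtsut.
Vowel deletion: no change.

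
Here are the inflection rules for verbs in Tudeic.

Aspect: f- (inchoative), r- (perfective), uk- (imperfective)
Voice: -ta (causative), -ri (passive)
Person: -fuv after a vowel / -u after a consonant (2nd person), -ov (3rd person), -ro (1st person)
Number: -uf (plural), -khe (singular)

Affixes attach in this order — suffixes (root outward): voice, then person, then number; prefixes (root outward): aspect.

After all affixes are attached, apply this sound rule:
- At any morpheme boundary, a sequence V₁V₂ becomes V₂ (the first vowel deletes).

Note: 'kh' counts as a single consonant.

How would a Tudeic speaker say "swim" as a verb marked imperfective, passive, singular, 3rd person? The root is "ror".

Attach voice passive -ri → rorri.
Attach aspect imperfective uk- → ukrorri.
Attach person 3rd person -ov → ukrorriov.
Attach number singular -khe → ukrorriovkhe.
Apply vowel deletion: ukrorriovkhe → ukrorrovkhe.

ukrorrovkhe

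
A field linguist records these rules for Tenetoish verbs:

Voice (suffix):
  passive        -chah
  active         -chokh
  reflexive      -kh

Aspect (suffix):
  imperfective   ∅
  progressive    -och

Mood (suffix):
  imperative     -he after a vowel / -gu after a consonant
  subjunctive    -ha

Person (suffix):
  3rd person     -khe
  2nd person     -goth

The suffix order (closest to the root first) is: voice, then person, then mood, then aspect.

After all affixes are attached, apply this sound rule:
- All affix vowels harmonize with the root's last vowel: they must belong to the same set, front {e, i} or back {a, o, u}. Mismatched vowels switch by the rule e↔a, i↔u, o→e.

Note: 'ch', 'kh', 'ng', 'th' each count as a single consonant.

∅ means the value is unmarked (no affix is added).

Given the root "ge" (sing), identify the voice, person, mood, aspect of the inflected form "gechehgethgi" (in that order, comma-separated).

passive, 2nd person, imperative, imperfective

Segment: ge-chah-goth-gu.
voice: -chah → passive.
person: -goth → 2nd person.
mood: -he/gu → imperative.
aspect: ∅ → imperfective.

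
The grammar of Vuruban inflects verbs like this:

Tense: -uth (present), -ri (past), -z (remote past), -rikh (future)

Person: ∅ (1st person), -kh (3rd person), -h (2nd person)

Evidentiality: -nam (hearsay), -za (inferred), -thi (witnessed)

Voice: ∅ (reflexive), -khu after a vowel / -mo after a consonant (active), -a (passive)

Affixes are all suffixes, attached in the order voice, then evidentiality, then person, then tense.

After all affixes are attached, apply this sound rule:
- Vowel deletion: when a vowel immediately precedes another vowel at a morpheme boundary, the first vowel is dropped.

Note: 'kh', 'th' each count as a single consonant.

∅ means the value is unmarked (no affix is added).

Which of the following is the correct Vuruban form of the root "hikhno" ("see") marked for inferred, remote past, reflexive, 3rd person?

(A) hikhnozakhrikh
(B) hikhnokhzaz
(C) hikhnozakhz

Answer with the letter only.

C

voice = reflexive: zero marking, form stays hikhno.
Attach evidentiality inferred -za → hikhnoza.
Attach person 3rd person -kh → hikhnozakh.
Attach tense remote past -z → hikhnozakhz.
Vowel deletion: no change.
So the correct form is hikhnozakhz, option (C).
(A) hikhnozakhrikh is wrong: it uses future instead of remote past for tense.
(B) hikhnokhzaz is wrong: it has the affixes in the wrong order.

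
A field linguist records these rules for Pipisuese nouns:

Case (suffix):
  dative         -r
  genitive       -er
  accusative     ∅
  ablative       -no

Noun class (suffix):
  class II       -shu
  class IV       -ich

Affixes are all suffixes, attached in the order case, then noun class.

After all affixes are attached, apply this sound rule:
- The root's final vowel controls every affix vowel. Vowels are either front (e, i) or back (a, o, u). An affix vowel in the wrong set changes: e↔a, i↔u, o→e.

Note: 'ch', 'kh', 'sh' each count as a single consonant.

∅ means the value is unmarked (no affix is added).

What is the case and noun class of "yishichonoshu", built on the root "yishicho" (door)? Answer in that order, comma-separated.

Segment: yishicho-no-shu.
case: -no → ablative.
noun class: -shu → class II.

ablative, class II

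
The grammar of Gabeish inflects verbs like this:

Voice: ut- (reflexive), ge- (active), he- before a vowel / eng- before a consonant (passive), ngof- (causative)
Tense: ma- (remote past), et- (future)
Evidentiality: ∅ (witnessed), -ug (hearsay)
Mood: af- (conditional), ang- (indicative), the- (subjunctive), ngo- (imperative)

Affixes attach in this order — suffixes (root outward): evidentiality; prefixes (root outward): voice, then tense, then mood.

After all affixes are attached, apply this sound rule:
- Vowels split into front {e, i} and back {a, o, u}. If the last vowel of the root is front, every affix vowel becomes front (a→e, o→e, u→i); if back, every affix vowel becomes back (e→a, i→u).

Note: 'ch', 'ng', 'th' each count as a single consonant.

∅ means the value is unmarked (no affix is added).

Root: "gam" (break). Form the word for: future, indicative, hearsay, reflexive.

Attach voice reflexive ut- → utgam.
Attach evidentiality hearsay -ug → utgamug.
Attach tense future et- → etutgamug.
Attach mood indicative ang- → angetutgamug.
Apply vowel harmony: angetutgamug → angatutgamug.

angatutgamug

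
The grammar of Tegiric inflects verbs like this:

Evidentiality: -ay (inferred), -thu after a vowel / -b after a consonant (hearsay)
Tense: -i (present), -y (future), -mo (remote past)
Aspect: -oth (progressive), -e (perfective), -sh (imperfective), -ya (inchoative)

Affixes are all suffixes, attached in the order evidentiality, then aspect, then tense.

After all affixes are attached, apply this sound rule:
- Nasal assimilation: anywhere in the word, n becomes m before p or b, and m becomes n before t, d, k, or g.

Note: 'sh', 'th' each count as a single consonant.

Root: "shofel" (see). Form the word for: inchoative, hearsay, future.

Attach evidentiality hearsay -b (after consonant 'l') → shofelb.
Attach aspect inchoative -ya → shofelbya.
Attach tense future -y → shofelbyay.
Nasal assimilation: no change.

shofelbyay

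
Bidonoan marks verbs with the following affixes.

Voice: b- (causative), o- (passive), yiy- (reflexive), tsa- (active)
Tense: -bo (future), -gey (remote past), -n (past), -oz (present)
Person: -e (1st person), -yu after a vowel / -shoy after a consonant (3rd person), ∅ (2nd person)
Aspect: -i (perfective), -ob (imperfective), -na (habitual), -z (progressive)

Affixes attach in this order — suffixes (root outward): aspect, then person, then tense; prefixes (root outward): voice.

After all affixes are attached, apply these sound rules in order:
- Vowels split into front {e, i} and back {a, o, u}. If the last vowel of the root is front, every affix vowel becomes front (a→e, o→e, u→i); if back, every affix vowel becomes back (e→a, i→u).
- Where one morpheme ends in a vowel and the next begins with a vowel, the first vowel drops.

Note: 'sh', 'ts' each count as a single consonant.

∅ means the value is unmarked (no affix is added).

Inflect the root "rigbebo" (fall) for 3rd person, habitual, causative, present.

Attach aspect habitual -na → rigbebona.
Attach voice causative b- → brigbebona.
Attach person 3rd person -yu (after vowel 'a') → brigbebonayu.
Attach tense present -oz → brigbebonayuoz.
Vowel harmony: no change.
Apply vowel deletion: brigbebonayuoz → brigbebonayoz.

brigbebonayoz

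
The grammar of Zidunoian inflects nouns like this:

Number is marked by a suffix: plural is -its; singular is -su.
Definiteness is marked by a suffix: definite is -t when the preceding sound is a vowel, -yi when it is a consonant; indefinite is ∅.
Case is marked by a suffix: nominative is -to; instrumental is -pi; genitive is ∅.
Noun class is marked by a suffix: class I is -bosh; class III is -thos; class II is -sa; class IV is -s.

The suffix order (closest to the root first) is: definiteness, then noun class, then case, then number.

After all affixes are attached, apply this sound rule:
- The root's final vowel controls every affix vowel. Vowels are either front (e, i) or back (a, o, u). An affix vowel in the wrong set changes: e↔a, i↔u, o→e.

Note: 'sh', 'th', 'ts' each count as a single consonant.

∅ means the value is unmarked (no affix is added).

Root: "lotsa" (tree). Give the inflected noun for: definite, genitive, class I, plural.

lotsatboshuts

Attach definiteness definite -t (after vowel 'a') → lotsat.
Attach noun class class I -bosh → lotsatbosh.
case = genitive: zero marking, form stays lotsatbosh.
Attach number plural -its → lotsatboshits.
Apply vowel harmony: lotsatboshits → lotsatboshuts.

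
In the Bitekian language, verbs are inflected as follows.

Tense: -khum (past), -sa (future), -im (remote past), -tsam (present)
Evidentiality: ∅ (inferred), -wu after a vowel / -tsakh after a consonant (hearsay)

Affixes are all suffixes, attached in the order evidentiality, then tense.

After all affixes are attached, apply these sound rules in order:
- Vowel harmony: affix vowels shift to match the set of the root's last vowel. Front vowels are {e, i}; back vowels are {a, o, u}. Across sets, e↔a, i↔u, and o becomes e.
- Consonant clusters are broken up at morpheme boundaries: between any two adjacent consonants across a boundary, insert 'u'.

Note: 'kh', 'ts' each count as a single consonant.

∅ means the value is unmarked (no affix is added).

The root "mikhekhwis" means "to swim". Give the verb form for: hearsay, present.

mikhekhwisutsekhutsem

Attach evidentiality hearsay -tsakh (after consonant 's') → mikhekhwistsakh.
Attach tense present -tsam → mikhekhwistsakhtsam.
Apply vowel harmony: mikhekhwistsakhtsam → mikhekhwistsekhtsem.
Apply epenthesis: mikhekhwistsekhtsem → mikhekhwisutsekhutsem.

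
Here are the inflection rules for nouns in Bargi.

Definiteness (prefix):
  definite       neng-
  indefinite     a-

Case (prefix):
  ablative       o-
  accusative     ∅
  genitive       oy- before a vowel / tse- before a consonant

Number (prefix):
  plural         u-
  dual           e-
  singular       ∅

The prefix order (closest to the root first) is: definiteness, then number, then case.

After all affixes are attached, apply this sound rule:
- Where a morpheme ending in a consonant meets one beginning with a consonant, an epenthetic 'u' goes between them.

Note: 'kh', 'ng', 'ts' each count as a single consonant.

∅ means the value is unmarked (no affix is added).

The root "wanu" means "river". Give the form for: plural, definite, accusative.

Attach definiteness definite neng- → nengwanu.
Attach number plural u- → unengwanu.
case = accusative: zero marking, form stays unengwanu.
Apply epenthesis: unengwanu → unenguwanu.

unenguwanu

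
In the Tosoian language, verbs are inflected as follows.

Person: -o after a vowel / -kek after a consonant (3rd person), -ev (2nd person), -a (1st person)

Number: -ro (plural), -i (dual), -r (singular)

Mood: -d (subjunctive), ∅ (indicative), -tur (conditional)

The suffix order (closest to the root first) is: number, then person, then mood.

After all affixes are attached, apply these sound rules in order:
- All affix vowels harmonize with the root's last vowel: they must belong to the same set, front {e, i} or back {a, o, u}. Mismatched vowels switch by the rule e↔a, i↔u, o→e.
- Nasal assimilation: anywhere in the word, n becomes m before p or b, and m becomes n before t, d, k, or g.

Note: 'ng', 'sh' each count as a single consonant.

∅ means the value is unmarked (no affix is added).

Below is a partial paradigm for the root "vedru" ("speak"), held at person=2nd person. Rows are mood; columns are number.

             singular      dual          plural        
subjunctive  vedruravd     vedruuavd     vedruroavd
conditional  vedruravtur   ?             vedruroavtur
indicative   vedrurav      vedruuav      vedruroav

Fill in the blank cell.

vedruuavtur

Attach number dual -i → vedrui.
Attach person 2nd person -ev → vedruiev.
Attach mood conditional -tur → vedruievtur.
Apply vowel harmony: vedruievtur → vedruuavtur.
Nasal assimilation: no change.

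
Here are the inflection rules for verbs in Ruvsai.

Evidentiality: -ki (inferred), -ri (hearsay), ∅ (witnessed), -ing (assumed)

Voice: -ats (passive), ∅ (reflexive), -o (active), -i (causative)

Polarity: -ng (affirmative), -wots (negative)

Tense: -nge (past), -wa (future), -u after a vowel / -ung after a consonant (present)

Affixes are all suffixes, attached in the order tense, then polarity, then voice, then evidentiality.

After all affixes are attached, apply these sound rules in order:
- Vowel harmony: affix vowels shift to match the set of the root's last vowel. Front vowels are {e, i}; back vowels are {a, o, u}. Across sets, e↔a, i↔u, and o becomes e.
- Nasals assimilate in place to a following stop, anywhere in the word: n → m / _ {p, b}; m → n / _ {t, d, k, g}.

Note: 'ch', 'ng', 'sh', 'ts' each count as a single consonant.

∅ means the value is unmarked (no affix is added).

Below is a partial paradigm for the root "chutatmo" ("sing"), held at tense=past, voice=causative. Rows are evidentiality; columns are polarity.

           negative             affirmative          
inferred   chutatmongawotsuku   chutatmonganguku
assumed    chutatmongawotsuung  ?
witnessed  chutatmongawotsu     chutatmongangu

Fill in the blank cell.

chutatmonganguung

Attach tense past -nge → chutatmonge.
Attach polarity affirmative -ng → chutatmongeng.
Attach voice causative -i → chutatmongengi.
Attach evidentiality assumed -ing → chutatmongengiing.
Apply vowel harmony: chutatmongengiing → chutatmonganguung.
Nasal assimilation: no change.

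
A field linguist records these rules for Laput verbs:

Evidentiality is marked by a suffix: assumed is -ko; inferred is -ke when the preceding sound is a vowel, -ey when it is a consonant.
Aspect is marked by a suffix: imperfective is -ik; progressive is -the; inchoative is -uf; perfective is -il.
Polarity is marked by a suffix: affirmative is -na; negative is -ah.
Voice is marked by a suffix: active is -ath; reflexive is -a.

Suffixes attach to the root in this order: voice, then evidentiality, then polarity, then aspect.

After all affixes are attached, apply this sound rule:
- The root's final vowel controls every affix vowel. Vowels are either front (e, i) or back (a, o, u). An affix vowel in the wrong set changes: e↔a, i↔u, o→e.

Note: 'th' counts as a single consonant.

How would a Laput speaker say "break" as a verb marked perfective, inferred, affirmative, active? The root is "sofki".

Attach voice active -ath → sofkiath.
Attach evidentiality inferred -ey (after consonant 'th') → sofkiathey.
Attach polarity affirmative -na → sofkiatheyna.
Attach aspect perfective -il → sofkiatheynail.
Apply vowel harmony: sofkiatheynail → sofkietheyneil.

sofkietheyneil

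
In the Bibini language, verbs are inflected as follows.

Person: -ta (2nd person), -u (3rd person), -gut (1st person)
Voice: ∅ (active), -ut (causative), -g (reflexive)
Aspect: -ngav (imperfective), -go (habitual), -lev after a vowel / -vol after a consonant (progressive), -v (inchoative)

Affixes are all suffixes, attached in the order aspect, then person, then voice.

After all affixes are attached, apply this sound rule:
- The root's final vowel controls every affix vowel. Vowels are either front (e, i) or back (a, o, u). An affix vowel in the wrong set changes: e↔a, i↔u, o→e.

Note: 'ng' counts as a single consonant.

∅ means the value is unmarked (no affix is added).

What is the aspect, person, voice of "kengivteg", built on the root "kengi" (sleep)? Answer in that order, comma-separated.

inchoative, 2nd person, reflexive

Segment: kengi-v-ta-g.
aspect: -v → inchoative.
person: -ta → 2nd person.
voice: -g → reflexive.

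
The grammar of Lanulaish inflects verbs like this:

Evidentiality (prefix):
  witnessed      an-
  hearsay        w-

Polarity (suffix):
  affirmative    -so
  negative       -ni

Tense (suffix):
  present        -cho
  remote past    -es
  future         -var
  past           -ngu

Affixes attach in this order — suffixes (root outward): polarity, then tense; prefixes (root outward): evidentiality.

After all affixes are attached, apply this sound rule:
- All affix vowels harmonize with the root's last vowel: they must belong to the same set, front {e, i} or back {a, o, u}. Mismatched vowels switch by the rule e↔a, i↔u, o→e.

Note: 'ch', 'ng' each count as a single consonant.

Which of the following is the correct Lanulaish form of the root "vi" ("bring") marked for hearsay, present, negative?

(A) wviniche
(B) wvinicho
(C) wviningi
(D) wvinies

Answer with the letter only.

A

Attach polarity negative -ni → vini.
Attach evidentiality hearsay w- → wvini.
Attach tense present -cho → wvinicho.
Apply vowel harmony: wvinicho → wviniche.
So the correct form is wviniche, option (A).
(C) wviningi is wrong: it uses past instead of present for tense.
(B) wvinicho is wrong: it fails to apply the sound rule(s).
(D) wvinies is wrong: it uses remote past instead of present for tense.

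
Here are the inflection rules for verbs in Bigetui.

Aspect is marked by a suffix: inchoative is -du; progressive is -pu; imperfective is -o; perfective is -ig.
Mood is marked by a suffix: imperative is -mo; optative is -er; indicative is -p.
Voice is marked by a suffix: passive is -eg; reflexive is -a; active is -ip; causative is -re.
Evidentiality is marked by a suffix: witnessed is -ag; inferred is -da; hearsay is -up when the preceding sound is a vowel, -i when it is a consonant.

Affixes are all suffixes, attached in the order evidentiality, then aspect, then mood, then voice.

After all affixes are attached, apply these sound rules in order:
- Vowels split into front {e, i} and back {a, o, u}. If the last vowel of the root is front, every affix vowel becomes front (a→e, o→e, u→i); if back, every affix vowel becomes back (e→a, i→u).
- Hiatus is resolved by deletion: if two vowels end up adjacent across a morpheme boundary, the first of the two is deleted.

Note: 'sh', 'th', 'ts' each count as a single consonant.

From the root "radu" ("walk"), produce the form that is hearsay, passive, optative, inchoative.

Attach evidentiality hearsay -up (after vowel 'u') → raduup.
Attach aspect inchoative -du → raduupdu.
Attach mood optative -er → raduupduer.
Attach voice passive -eg → raduupduereg.
Apply vowel harmony: raduupduereg → raduupduarag.
Apply vowel deletion: raduupduarag → radupdarag.

radupdarag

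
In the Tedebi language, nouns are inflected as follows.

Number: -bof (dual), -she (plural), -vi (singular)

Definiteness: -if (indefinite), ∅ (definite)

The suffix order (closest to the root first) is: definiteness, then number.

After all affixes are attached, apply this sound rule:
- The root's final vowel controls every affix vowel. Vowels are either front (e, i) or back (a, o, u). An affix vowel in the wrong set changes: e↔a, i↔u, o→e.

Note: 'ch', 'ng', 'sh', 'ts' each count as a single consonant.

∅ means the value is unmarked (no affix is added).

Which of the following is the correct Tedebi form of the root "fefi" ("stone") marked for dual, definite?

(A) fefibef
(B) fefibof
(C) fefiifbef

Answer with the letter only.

definiteness = definite: zero marking, form stays fefi.
Attach number dual -bof → fefibof.
Apply vowel harmony: fefibof → fefibef.
So the correct form is fefibef, option (A).
(B) fefibof is wrong: it fails to apply the sound rule(s).
(C) fefiifbef is wrong: it uses indefinite instead of definite for definiteness.

A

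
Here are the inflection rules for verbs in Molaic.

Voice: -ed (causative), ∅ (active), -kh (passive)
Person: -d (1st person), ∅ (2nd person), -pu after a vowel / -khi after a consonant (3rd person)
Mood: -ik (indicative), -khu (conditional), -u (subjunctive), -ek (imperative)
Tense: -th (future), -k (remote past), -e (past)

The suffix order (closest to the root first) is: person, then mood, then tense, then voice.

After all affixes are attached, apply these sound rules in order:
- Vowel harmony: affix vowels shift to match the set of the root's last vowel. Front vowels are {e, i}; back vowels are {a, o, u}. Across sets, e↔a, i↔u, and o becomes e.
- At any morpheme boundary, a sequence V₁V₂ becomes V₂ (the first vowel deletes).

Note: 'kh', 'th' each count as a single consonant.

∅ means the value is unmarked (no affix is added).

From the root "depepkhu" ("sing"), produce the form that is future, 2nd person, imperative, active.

person = 2nd person: zero marking, form stays depepkhu.
Attach mood imperative -ek → depepkhuek.
Attach tense future -th → depepkhuekth.
voice = active: zero marking, form stays depepkhuekth.
Apply vowel harmony: depepkhuekth → depepkhuakth.
Apply vowel deletion: depepkhuakth → depepkhakth.

depepkhakth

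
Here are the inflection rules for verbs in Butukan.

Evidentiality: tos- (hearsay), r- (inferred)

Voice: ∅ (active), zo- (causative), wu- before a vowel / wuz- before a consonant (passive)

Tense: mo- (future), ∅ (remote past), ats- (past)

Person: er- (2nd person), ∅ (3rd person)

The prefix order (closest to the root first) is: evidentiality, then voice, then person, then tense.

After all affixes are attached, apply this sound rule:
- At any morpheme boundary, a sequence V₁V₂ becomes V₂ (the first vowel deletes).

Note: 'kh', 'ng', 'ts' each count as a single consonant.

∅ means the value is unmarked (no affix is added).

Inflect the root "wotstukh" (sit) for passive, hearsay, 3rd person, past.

Attach evidentiality hearsay tos- → toswotstukh.
Attach voice passive wuz- (before consonant 't') → wuztoswotstukh.
person = 3rd person: zero marking, form stays wuztoswotstukh.
Attach tense past ats- → atswuztoswotstukh.
Vowel deletion: no change.

atswuztoswotstukh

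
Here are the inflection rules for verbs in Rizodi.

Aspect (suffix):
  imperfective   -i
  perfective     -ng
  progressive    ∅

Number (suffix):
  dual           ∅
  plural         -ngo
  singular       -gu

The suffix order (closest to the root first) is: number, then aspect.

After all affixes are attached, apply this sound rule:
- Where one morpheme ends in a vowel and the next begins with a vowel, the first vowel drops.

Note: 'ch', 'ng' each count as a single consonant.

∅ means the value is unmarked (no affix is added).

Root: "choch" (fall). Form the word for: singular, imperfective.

chochgi

Attach number singular -gu → chochgu.
Attach aspect imperfective -i → chochgui.
Apply vowel deletion: chochgui → chochgi.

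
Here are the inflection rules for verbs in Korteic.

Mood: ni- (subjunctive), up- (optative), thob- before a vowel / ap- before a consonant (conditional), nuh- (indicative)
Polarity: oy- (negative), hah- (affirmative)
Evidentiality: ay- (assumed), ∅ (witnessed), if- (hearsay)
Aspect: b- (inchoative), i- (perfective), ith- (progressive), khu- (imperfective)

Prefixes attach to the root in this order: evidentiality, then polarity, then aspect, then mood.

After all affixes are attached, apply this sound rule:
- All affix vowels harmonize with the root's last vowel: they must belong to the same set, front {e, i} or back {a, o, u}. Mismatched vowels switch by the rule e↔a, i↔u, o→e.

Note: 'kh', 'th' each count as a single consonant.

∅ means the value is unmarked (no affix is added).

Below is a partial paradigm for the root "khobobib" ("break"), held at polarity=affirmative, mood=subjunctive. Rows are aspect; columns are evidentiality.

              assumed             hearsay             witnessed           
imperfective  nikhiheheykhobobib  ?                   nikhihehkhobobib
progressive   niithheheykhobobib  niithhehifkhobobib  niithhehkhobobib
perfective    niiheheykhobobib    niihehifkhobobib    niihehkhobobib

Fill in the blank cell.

nikhihehifkhobobib

Attach evidentiality hearsay if- → ifkhobobib.
Attach polarity affirmative hah- → hahifkhobobib.
Attach aspect imperfective khu- → khuhahifkhobobib.
Attach mood subjunctive ni- → nikhuhahifkhobobib.
Apply vowel harmony: nikhuhahifkhobobib → nikhihehifkhobobib.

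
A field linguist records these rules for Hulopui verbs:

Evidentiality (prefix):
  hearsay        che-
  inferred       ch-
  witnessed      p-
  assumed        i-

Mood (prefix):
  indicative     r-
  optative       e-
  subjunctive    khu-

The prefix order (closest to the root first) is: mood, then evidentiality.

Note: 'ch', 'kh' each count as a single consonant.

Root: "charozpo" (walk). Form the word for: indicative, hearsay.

Attach mood indicative r- → rcharozpo.
Attach evidentiality hearsay che- → chercharozpo.

chercharozpo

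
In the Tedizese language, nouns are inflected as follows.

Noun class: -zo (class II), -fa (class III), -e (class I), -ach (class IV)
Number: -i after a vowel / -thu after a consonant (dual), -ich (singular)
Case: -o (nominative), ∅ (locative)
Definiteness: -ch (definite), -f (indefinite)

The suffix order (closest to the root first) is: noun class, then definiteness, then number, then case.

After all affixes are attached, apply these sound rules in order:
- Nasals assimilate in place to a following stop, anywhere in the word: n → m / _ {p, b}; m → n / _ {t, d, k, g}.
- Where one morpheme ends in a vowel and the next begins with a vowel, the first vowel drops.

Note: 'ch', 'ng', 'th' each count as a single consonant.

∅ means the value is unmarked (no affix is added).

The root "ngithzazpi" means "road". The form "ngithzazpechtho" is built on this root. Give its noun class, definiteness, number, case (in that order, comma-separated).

class I, definite, dual, nominative

Segment: ngithzazpi-e-ch-thu-o.
noun class: -e → class I.
definiteness: -ch → definite.
number: -i/thu → dual.
case: -o → nominative.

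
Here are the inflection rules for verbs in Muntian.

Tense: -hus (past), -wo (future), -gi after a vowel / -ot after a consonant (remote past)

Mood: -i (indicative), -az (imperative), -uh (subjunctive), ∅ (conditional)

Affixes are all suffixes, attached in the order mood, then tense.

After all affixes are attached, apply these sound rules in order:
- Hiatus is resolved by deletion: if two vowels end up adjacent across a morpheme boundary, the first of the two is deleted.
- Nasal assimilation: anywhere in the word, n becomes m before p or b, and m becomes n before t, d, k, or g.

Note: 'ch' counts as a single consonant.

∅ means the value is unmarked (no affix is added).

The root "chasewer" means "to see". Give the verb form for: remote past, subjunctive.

chaseweruhot

Attach mood subjunctive -uh → chaseweruh.
Attach tense remote past -ot (after consonant 'h') → chaseweruhot.
Vowel deletion: no change.
Nasal assimilation: no change.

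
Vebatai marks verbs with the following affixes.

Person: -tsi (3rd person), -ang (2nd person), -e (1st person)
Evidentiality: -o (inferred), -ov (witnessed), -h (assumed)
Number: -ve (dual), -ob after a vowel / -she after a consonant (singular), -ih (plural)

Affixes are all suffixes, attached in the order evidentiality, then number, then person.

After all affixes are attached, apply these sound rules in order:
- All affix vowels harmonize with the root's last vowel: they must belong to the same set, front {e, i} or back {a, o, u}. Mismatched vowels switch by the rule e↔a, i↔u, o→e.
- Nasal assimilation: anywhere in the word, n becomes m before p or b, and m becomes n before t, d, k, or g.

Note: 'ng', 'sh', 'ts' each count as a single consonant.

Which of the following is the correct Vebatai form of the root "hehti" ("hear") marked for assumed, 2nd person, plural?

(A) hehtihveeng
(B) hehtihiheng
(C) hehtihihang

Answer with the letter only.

B

Attach evidentiality assumed -h → hehtih.
Attach number plural -ih → hehtihih.
Attach person 2nd person -ang → hehtihihang.
Apply vowel harmony: hehtihihang → hehtihiheng.
Nasal assimilation: no change.
So the correct form is hehtihiheng, option (B).
(C) hehtihihang is wrong: it fails to apply the sound rule(s).
(A) hehtihveeng is wrong: it uses dual instead of plural for number.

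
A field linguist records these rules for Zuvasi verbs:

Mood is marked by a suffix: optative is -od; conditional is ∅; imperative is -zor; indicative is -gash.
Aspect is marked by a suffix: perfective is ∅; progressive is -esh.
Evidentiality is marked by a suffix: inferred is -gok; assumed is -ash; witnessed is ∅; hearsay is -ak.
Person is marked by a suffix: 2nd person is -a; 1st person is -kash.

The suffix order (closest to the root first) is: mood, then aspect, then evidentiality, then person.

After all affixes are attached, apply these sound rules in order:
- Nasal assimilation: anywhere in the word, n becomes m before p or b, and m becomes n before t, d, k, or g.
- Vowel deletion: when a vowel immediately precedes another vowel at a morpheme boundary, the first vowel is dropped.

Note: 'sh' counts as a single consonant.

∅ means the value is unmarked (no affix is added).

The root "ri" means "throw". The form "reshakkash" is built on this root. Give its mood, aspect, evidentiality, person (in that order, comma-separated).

Segment: ri-esh-ak-kash.
mood: ∅ → conditional.
aspect: -esh → progressive.
evidentiality: -ak → hearsay.
person: -kash → 1st person.

conditional, progressive, hearsay, 1st person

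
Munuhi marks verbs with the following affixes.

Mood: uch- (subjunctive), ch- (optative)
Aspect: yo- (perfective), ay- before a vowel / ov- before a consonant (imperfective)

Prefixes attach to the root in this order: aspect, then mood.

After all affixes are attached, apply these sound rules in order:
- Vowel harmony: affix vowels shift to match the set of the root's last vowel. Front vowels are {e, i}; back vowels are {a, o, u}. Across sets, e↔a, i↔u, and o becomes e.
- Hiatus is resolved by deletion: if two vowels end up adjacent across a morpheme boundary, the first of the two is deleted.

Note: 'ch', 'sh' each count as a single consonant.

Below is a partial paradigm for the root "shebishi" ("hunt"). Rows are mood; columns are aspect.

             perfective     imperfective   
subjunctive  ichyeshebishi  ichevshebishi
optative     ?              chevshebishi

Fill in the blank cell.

chyeshebishi

Attach aspect perfective yo- → yoshebishi.
Attach mood optative ch- → chyoshebishi.
Apply vowel harmony: chyoshebishi → chyeshebishi.
Vowel deletion: no change.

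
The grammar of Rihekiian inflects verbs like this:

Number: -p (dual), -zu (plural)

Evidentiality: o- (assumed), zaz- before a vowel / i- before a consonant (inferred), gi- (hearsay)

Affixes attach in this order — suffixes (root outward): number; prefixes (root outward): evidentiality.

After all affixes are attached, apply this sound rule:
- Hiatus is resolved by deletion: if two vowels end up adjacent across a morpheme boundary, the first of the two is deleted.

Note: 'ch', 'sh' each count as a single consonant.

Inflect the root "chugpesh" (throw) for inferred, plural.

Attach evidentiality inferred i- (before consonant 'ch') → ichugpesh.
Attach number plural -zu → ichugpeshzu.
Vowel deletion: no change.

ichugpeshzu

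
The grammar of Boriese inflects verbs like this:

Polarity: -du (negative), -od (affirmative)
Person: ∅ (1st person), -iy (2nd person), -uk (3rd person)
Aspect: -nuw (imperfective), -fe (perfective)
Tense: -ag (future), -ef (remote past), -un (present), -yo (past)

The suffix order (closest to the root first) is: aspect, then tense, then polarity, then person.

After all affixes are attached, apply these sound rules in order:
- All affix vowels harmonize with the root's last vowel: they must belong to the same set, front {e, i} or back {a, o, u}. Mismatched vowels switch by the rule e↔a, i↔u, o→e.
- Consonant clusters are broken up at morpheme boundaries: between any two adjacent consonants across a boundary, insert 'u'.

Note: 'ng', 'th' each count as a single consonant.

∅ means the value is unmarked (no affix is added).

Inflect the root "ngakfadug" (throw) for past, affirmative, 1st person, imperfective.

Attach aspect imperfective -nuw → ngakfadugnuw.
Attach tense past -yo → ngakfadugnuwyo.
Attach polarity affirmative -od → ngakfadugnuwyood.
person = 1st person: zero marking, form stays ngakfadugnuwyood.
Vowel harmony: no change.
Apply epenthesis: ngakfadugnuwyood → ngakfadugunuwuyood.

ngakfadugunuwuyood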